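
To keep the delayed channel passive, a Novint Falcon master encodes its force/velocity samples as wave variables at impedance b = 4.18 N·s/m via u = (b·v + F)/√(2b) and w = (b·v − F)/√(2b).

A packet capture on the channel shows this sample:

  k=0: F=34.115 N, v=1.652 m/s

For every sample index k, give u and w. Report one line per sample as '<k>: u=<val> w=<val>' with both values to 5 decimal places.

k=0: b·v=4.18×1.652=6.90536; √(2b)=2.89137; u=(6.90536+34.115)/2.89137=14.18719, w=(6.90536−34.115)/2.89137=-9.41065

0: u=14.18719 w=-9.41065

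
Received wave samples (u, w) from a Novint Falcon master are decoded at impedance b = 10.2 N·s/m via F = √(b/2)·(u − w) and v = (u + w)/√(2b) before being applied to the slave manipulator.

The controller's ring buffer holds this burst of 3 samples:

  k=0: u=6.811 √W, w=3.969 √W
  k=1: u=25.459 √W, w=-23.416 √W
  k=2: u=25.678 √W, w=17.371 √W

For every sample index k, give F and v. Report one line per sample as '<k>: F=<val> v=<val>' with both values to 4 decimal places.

0: F=6.4181 v=2.3867
1: F=110.3753 v=0.4523
2: F=18.7598 v=9.5312

k=0: u−w=2.8420, u+w=10.7800; √(b/2)=2.2583, √(2b)=4.5166; F=2.2583×2.842=6.4181, v=10.7800/4.5166=2.3867
k=1: u−w=48.8750, u+w=2.0430; √(b/2)=2.2583, √(2b)=4.5166; F=2.2583×48.875=110.3753, v=2.0430/4.5166=0.4523
k=2: u−w=8.3070, u+w=43.0490; √(b/2)=2.2583, √(2b)=4.5166; F=2.2583×8.307=18.7598, v=43.0490/4.5166=9.5312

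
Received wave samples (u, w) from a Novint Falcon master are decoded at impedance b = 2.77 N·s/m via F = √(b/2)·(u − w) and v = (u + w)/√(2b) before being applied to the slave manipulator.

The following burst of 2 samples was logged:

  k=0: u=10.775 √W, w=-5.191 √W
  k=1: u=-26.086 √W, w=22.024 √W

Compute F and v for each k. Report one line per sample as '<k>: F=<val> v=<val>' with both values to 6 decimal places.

k=0: u−w=15.966000, u+w=5.584000; √(b/2)=1.176860, √(2b)=2.353720; F=1.176860×15.966=18.789750, v=5.584000/2.353720=2.372414
k=1: u−w=-48.110000, u+w=-4.062000; √(b/2)=1.176860, √(2b)=2.353720; F=1.176860×(-48.11)=-56.618746, v=-4.062000/2.353720=-1.725778

0: F=18.789750 v=2.372414
1: F=-56.618746 v=-1.725778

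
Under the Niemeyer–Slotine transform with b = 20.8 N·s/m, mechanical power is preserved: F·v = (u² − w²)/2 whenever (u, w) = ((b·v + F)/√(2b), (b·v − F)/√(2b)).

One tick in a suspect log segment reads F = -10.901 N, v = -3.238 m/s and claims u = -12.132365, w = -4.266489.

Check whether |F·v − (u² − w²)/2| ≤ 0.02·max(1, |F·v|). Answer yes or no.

F·v = (-10.901)×(-3.238) = 35.297438 W.
(u² − w²)/2 = (147.194280 − 18.202928)/2 = 64.495676 W.
|Δ| = 29.198238;  2% of max(1, |F·v|) = 0.705949.

no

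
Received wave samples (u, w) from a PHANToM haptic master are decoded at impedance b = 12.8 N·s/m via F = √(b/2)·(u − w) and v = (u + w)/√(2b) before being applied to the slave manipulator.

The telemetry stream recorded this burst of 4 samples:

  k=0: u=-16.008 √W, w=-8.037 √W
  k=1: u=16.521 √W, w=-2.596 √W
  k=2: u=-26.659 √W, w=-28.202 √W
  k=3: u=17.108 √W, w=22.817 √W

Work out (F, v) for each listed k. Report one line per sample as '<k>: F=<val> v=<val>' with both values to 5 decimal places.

0: F=-20.16521 v=-4.75231
1: F=48.36261 v=2.75217
2: F=3.90352 v=-10.84286
3: F=-14.44275 v=7.89087

k=0: u−w=-7.97100, u+w=-24.04500; √(b/2)=2.52982, √(2b)=5.05964; F=2.52982×(-7.971)=-20.16521, v=-24.04500/5.05964=-4.75231
k=1: u−w=19.11700, u+w=13.92500; √(b/2)=2.52982, √(2b)=5.05964; F=2.52982×19.117=48.36261, v=13.92500/5.05964=2.75217
k=2: u−w=1.54300, u+w=-54.86100; √(b/2)=2.52982, √(2b)=5.05964; F=2.52982×1.543=3.90352, v=-54.86100/5.05964=-10.84286
k=3: u−w=-5.70900, u+w=39.92500; √(b/2)=2.52982, √(2b)=5.05964; F=2.52982×(-5.709)=-14.44275, v=39.92500/5.05964=7.89087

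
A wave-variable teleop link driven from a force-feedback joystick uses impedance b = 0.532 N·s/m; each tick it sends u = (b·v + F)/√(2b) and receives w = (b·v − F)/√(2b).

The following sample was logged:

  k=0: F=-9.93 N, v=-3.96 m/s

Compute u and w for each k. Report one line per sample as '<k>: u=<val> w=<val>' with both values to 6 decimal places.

k=0: b·v=0.532×(-3.96)=-2.106720; √(2b)=1.031504; u=(-2.106720+(-9.93))/1.031504=-11.669100, w=(-2.106720−(-9.93))/1.031504=7.584345

0: u=-11.669100 w=7.584345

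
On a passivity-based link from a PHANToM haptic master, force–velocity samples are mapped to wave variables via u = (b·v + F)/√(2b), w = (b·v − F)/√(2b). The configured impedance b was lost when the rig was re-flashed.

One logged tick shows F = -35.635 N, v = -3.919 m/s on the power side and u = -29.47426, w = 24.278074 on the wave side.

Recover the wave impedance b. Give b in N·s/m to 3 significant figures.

u + w = -5.196186;  u + w = √(2b)·v, so √(2b) = -5.196186/(-3.919) = 1.325896.
b = (√(2b))²/2 = 1.758000/2 = 0.879000.
(Check via u − w = 2F/√(2b): u − w = -53.752334, 2F/√(2b) = -53.752335.)

b = 0.879 N·s/m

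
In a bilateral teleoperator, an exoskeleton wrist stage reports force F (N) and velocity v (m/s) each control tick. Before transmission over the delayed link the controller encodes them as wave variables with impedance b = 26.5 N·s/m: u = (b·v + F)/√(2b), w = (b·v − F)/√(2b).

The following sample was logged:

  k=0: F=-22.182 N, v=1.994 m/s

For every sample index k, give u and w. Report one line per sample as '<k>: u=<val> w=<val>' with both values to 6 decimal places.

k=0: b·v=26.5×1.994=52.841000; √(2b)=7.280110; u=(52.841000+(-22.182))/7.280110=4.211338, w=(52.841000−(-22.182))/7.280110=10.305202

0: u=4.211338 w=10.305202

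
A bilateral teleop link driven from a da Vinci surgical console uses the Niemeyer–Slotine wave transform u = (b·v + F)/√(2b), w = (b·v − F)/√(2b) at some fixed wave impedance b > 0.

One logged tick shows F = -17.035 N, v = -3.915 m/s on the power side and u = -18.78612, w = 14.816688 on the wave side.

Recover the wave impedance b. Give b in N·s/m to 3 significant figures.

b = 0.514 N·s/m

u + w = -3.969432;  u + w = √(2b)·v, so √(2b) = -3.969432/(-3.915) = 1.013903.
b = (√(2b))²/2 = 1.028000/2 = 0.514000.
(Check via u − w = 2F/√(2b): u − w = -33.602808, 2F/√(2b) = -33.602805.)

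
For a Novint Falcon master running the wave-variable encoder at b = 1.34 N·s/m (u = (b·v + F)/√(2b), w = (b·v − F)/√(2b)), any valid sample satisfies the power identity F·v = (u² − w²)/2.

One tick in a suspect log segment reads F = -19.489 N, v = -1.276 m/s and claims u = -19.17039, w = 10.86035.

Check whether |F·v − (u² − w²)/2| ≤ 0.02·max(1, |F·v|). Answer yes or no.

no

F·v = (-19.489)×(-1.276) = 24.8680 W.
(u² − w²)/2 = (367.5039 − 117.9472)/2 = 124.7783 W.
|Δ| = 99.9104;  2% of max(1, |F·v|) = 0.4974.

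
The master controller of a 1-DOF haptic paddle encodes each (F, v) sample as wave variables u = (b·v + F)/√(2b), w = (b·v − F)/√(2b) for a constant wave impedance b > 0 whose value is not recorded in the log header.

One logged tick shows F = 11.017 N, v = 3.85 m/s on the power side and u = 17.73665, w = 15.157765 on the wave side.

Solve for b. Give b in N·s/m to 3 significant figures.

u + w = 32.894415;  u + w = √(2b)·v, so √(2b) = 32.894415/3.85 = 8.544004.
b = (√(2b))²/2 = 73.000003/2 = 36.500001.
(Check via u − w = 2F/√(2b): u − w = 2.578885, 2F/√(2b) = 2.578885.)

b = 36.5 N·s/m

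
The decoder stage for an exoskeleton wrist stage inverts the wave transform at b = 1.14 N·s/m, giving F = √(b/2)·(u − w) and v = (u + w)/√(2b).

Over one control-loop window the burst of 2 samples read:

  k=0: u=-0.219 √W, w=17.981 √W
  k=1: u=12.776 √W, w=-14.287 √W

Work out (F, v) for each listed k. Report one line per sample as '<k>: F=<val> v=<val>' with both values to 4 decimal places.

k=0: u−w=-18.2000, u+w=17.7620; √(b/2)=0.7550, √(2b)=1.5100; F=0.7550×(-18.2)=-13.7407, v=17.7620/1.5100=11.7632
k=1: u−w=27.0630, u+w=-1.5110; √(b/2)=0.7550, √(2b)=1.5100; F=0.7550×27.063=20.4321, v=-1.5110/1.5100=-1.0007

0: F=-13.7407 v=11.7632
1: F=20.4321 v=-1.0007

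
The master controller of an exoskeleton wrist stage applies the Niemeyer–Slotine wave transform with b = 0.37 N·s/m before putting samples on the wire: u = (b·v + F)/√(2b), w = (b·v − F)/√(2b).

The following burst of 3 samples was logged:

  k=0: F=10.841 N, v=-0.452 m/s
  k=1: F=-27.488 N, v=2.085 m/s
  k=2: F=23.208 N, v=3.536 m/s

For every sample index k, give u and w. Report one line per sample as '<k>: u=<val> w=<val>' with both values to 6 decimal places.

0: u=12.407994 w=-12.796819
1: u=-31.057359 w=32.850943
2: u=28.499643 w=-25.457861

k=0: b·v=0.37×(-0.452)=-0.167240; √(2b)=0.860233; u=(-0.167240+10.841)/0.860233=12.407994, w=(-0.167240−10.841)/0.860233=-12.796819
k=1: b·v=0.37×2.085=0.771450; √(2b)=0.860233; u=(0.771450+(-27.488))/0.860233=-31.057359, w=(0.771450−(-27.488))/0.860233=32.850943
k=2: b·v=0.37×3.536=1.308320; √(2b)=0.860233; u=(1.308320+23.208)/0.860233=28.499643, w=(1.308320−23.208)/0.860233=-25.457861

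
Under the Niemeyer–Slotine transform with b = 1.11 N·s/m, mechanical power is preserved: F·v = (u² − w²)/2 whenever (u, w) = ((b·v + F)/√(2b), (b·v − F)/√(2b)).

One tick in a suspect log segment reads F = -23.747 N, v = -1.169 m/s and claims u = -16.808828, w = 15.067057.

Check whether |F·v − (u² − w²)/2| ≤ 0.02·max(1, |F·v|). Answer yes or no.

yes

F·v = (-23.747)×(-1.169) = 27.760243 W.
(u² − w²)/2 = (282.536699 − 227.016207)/2 = 27.760246 W.
|Δ| = 0.000003;  2% of max(1, |F·v|) = 0.555205.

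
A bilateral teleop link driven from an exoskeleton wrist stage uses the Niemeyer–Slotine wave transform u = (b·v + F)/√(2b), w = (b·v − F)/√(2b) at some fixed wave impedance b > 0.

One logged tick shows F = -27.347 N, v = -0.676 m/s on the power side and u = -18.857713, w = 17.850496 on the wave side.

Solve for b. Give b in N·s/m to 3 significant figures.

u + w = -1.007217;  u + w = √(2b)·v, so √(2b) = -1.007217/(-0.676) = 1.489966.
b = (√(2b))²/2 = 2.219999/2 = 1.109999.
(Check via u − w = 2F/√(2b): u − w = -36.708209, 2F/√(2b) = -36.708221.)

b = 1.11 N·s/m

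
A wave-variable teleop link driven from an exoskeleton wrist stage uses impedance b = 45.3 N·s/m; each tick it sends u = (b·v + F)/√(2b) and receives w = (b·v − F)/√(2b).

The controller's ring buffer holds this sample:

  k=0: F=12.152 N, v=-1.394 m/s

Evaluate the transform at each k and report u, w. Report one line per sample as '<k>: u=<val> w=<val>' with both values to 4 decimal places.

0: u=-5.3576 w=-7.9110

k=0: b·v=45.3×(-1.394)=-63.1482; √(2b)=9.5184; u=(-63.1482+12.152)/9.5184=-5.3576, w=(-63.1482−12.152)/9.5184=-7.9110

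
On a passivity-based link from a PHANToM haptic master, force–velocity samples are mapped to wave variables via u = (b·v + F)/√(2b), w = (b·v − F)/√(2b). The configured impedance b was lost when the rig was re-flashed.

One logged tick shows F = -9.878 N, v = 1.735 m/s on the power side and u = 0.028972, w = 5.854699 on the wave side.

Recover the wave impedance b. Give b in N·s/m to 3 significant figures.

b = 5.75 N·s/m

u + w = 5.883671;  u + w = √(2b)·v, so √(2b) = 5.883671/1.735 = 3.391165.
b = (√(2b))²/2 = 11.499999/2 = 5.749999.
(Check via u − w = 2F/√(2b): u − w = -5.825727, 2F/√(2b) = -5.825727.)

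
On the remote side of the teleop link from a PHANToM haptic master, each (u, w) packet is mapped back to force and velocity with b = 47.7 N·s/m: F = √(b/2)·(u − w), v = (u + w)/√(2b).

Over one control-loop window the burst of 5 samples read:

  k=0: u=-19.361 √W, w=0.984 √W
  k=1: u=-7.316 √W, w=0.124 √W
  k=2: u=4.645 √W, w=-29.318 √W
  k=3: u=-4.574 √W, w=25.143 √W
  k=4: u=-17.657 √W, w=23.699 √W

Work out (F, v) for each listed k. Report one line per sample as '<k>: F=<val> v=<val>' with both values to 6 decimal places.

k=0: u−w=-20.345000, u+w=-18.377000; √(b/2)=4.883646, √(2b)=9.767292; F=4.883646×(-20.345)=-99.357782, v=-18.377000/9.767292=-1.881484
k=1: u−w=-7.440000, u+w=-7.192000; √(b/2)=4.883646, √(2b)=9.767292; F=4.883646×(-7.44)=-36.334328, v=-7.192000/9.767292=-0.736335
k=2: u−w=33.963000, u+w=-24.673000; √(b/2)=4.883646, √(2b)=9.767292; F=4.883646×33.963=165.863275, v=-24.673000/9.767292=-2.526084
k=3: u−w=-29.717000, u+w=20.569000; √(b/2)=4.883646, √(2b)=9.767292; F=4.883646×(-29.717)=-145.127313, v=20.569000/9.767292=2.105906
k=4: u−w=-41.356000, u+w=6.042000; √(b/2)=4.883646, √(2b)=9.767292; F=4.883646×(-41.356)=-201.968071, v=6.042000/9.767292=0.618595

0: F=-99.357782 v=-1.881484
1: F=-36.334328 v=-0.736335
2: F=165.863275 v=-2.526084
3: F=-145.127313 v=2.105906
4: F=-201.968071 v=0.618595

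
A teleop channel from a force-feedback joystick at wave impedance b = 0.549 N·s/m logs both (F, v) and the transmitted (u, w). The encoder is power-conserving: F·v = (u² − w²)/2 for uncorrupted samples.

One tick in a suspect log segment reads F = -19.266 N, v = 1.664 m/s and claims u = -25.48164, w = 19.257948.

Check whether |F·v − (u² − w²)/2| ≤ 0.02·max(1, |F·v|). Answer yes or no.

no

F·v = (-19.266)×1.664 = -32.058624 W.
(u² − w²)/2 = (649.313977 − 370.868561)/2 = 139.222708 W.
|Δ| = 171.281332;  2% of max(1, |F·v|) = 0.641172.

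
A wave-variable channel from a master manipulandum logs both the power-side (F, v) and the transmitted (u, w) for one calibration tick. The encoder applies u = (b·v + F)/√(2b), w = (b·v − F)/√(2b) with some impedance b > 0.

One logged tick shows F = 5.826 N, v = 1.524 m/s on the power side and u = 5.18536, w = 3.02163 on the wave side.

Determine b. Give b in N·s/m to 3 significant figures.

b = 14.5 N·s/m

u + w = 8.2070;  u + w = √(2b)·v, so √(2b) = 8.2070/1.524 = 5.3852.
b = (√(2b))²/2 = 29.0000/2 = 14.5000.
(Check via u − w = 2F/√(2b): u − w = 2.1637, 2F/√(2b) = 2.1637.)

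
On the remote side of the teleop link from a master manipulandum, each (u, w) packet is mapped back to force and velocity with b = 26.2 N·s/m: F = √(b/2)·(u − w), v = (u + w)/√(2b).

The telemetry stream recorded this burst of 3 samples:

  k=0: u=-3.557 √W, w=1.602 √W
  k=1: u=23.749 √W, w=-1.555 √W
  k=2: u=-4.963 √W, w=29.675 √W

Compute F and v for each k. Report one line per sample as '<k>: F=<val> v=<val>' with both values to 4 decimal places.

k=0: u−w=-5.1590, u+w=-1.9550; √(b/2)=3.6194, √(2b)=7.2388; F=3.6194×(-5.159)=-18.6724, v=-1.9550/7.2388=-0.2701
k=1: u−w=25.3040, u+w=22.1940; √(b/2)=3.6194, √(2b)=7.2388; F=3.6194×25.304=91.5851, v=22.1940/7.2388=3.0660
k=2: u−w=-34.6380, u+w=24.7120; √(b/2)=3.6194, √(2b)=7.2388; F=3.6194×(-34.638)=-125.3685, v=24.7120/7.2388=3.4138

0: F=-18.6724 v=-0.2701
1: F=91.5851 v=3.0660
2: F=-125.3685 v=3.4138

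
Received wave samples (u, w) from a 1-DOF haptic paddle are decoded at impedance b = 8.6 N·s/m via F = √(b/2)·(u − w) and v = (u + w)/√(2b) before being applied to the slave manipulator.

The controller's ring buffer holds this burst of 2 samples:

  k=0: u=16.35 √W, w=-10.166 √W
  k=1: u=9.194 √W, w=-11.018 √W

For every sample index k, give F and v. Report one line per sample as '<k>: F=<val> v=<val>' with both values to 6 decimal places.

0: F=54.984748 v=1.491095
1: F=41.912495 v=-0.439805

k=0: u−w=26.516000, u+w=6.184000; √(b/2)=2.073644, √(2b)=4.147288; F=2.073644×26.516=54.984748, v=6.184000/4.147288=1.491095
k=1: u−w=20.212000, u+w=-1.824000; √(b/2)=2.073644, √(2b)=4.147288; F=2.073644×20.212=41.912495, v=-1.824000/4.147288=-0.439805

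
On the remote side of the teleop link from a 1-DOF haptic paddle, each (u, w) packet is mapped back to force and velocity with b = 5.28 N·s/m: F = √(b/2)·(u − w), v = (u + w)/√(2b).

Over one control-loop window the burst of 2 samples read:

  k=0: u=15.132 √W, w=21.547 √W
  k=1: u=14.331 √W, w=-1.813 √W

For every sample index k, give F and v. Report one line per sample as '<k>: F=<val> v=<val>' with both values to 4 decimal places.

k=0: u−w=-6.4150, u+w=36.6790; √(b/2)=1.6248, √(2b)=3.2496; F=1.6248×(-6.415)=-10.4231, v=36.6790/3.2496=11.2872
k=1: u−w=16.1440, u+w=12.5180; √(b/2)=1.6248, √(2b)=3.2496; F=1.6248×16.144=26.2309, v=12.5180/3.2496=3.8521

0: F=-10.4231 v=11.2872
1: F=26.2309 v=3.8521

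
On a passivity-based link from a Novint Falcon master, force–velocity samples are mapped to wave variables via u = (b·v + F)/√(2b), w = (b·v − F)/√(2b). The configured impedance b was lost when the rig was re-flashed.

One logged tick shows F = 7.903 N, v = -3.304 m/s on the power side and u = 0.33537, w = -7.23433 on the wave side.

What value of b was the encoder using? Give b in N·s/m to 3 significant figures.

b = 2.18 N·s/m

u + w = -6.8990;  u + w = √(2b)·v, so √(2b) = -6.8990/(-3.304) = 2.0881.
b = (√(2b))²/2 = 4.3600/2 = 2.1800.
(Check via u − w = 2F/√(2b): u − w = 7.5697, 2F/√(2b) = 7.5697.)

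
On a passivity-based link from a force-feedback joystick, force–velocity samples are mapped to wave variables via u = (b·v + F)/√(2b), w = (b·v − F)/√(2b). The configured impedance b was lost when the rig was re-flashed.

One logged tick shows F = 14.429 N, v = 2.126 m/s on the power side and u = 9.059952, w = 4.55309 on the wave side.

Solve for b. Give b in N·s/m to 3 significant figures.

u + w = 13.613042;  u + w = √(2b)·v, so √(2b) = 13.613042/2.126 = 6.403124.
b = (√(2b))²/2 = 40.999999/2 = 20.500000.
(Check via u − w = 2F/√(2b): u − w = 4.506862, 2F/√(2b) = 4.506862.)

b = 20.5 N·s/m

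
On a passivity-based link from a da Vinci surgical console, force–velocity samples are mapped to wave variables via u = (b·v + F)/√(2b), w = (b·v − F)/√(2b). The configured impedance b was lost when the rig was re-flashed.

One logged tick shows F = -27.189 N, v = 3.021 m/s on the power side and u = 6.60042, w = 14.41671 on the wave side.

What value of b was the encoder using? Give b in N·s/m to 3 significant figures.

u + w = 21.01713;  u + w = √(2b)·v, so √(2b) = 21.01713/3.021 = 6.95701.
b = (√(2b))²/2 = 48.40000/2 = 24.20000.
(Check via u − w = 2F/√(2b): u − w = -7.81629, 2F/√(2b) = -7.81629.)

b = 24.2 N·s/m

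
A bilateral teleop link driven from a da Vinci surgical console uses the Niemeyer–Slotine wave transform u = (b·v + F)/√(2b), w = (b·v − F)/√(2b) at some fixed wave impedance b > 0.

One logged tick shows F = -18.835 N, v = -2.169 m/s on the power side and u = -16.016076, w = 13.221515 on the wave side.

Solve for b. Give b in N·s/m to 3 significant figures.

u + w = -2.794561;  u + w = √(2b)·v, so √(2b) = -2.794561/(-2.169) = 1.288410.
b = (√(2b))²/2 = 1.660000/2 = 0.830000.
(Check via u − w = 2F/√(2b): u − w = -29.237591, 2F/√(2b) = -29.237590.)

b = 0.83 N·s/m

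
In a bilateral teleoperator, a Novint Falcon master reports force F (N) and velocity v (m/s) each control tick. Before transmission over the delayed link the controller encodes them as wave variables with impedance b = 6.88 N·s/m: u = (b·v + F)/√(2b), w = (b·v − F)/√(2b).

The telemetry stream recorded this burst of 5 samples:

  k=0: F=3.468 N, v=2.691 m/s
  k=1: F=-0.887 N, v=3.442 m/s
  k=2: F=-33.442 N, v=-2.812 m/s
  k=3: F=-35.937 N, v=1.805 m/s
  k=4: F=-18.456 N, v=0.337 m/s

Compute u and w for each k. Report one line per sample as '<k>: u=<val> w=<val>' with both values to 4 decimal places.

k=0: b·v=6.88×2.691=18.5141; √(2b)=3.7094; u=(18.5141+3.468)/3.7094=5.9260, w=(18.5141−3.468)/3.7094=4.0562
k=1: b·v=6.88×3.442=23.6810; √(2b)=3.7094; u=(23.6810+(-0.887))/3.7094=6.1448, w=(23.6810−(-0.887))/3.7094=6.6231
k=2: b·v=6.88×(-2.812)=-19.3466; √(2b)=3.7094; u=(-19.3466+(-33.442))/3.7094=-14.2308, w=(-19.3466−(-33.442))/3.7094=3.7999
k=3: b·v=6.88×1.805=12.4184; √(2b)=3.7094; u=(12.4184+(-35.937))/3.7094=-6.3402, w=(12.4184−(-35.937))/3.7094=13.0357
k=4: b·v=6.88×0.337=2.3186; √(2b)=3.7094; u=(2.3186+(-18.456))/3.7094=-4.3504, w=(2.3186−(-18.456))/3.7094=5.6004

0: u=5.9260 w=4.0562
1: u=6.1448 w=6.6231
2: u=-14.2308 w=3.7999
3: u=-6.3402 w=13.0357
4: u=-4.3504 w=5.6004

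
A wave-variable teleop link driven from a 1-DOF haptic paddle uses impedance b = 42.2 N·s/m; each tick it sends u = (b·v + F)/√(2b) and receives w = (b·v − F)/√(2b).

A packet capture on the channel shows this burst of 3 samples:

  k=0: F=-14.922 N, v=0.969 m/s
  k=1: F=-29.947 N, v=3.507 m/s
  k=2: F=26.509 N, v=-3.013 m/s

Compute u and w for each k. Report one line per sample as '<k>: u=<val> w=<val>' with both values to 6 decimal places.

0: u=2.826815 w=6.075337
1: u=12.849578 w=19.369046
2: u=-10.954629 w=-16.725643

k=0: b·v=42.2×0.969=40.891800; √(2b)=9.186947; u=(40.891800+(-14.922))/9.186947=2.826815, w=(40.891800−(-14.922))/9.186947=6.075337
k=1: b·v=42.2×3.507=147.995400; √(2b)=9.186947; u=(147.995400+(-29.947))/9.186947=12.849578, w=(147.995400−(-29.947))/9.186947=19.369046
k=2: b·v=42.2×(-3.013)=-127.148600; √(2b)=9.186947; u=(-127.148600+26.509)/9.186947=-10.954629, w=(-127.148600−26.509)/9.186947=-16.725643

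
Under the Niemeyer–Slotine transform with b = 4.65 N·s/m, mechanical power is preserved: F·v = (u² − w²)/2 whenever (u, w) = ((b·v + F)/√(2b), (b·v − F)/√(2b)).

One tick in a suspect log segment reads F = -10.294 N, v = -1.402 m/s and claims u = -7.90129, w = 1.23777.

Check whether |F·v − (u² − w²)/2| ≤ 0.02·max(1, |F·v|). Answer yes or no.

F·v = (-10.294)×(-1.402) = 14.43219 W.
(u² − w²)/2 = (62.43038 − 1.53207)/2 = 30.44915 W.
|Δ| = 16.01697;  2% of max(1, |F·v|) = 0.28864.

no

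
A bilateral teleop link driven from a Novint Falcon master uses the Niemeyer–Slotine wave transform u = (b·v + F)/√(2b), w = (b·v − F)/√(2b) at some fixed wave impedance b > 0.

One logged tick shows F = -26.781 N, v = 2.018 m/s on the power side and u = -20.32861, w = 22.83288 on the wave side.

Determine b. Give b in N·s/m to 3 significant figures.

b = 0.77 N·s/m

u + w = 2.5043;  u + w = √(2b)·v, so √(2b) = 2.5043/2.018 = 1.2410.
b = (√(2b))²/2 = 1.5400/2 = 0.7700.
(Check via u − w = 2F/√(2b): u − w = -43.1615, 2F/√(2b) = -43.1615.)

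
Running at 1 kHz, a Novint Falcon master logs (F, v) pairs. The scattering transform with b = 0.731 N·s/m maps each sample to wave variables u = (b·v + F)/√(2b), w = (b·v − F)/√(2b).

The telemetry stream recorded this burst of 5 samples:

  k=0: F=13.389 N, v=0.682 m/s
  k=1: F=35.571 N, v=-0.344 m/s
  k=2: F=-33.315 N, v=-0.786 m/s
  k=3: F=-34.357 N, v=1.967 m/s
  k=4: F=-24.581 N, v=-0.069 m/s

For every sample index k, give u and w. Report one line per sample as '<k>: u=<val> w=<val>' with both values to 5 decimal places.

k=0: b·v=0.731×0.682=0.49854; √(2b)=1.20913; u=(0.49854+13.389)/1.20913=11.48555, w=(0.49854−13.389)/1.20913=-10.66092
k=1: b·v=0.731×(-0.344)=-0.25146; √(2b)=1.20913; u=(-0.25146+35.571)/1.20913=29.21066, w=(-0.25146−35.571)/1.20913=-29.62660
k=2: b·v=0.731×(-0.786)=-0.57457; √(2b)=1.20913; u=(-0.57457+(-33.315))/1.20913=-28.02801, w=(-0.57457−(-33.315))/1.20913=27.07764
k=3: b·v=0.731×1.967=1.43788; √(2b)=1.20913; u=(1.43788+(-34.357))/1.20913=-27.22542, w=(1.43788−(-34.357))/1.20913=29.60378
k=4: b·v=0.731×(-0.069)=-0.05044; √(2b)=1.20913; u=(-0.05044+(-24.581))/1.20913=-20.37118, w=(-0.05044−(-24.581))/1.20913=20.28775

0: u=11.48555 w=-10.66092
1: u=29.21066 w=-29.62660
2: u=-28.02801 w=27.07764
3: u=-27.22542 w=29.60378
4: u=-20.37118 w=20.28775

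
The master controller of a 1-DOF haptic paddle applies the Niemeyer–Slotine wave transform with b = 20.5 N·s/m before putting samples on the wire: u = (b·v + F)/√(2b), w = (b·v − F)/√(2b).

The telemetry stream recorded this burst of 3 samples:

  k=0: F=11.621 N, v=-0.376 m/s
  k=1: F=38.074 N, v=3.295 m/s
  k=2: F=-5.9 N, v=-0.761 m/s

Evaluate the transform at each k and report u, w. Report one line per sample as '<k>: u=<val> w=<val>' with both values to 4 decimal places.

k=0: b·v=20.5×(-0.376)=-7.7080; √(2b)=6.4031; u=(-7.7080+11.621)/6.4031=0.6111, w=(-7.7080−11.621)/6.4031=-3.0187
k=1: b·v=20.5×3.295=67.5475; √(2b)=6.4031; u=(67.5475+38.074)/6.4031=16.4953, w=(67.5475−38.074)/6.4031=4.6030
k=2: b·v=20.5×(-0.761)=-15.6005; √(2b)=6.4031; u=(-15.6005+(-5.9))/6.4031=-3.3578, w=(-15.6005−(-5.9))/6.4031=-1.5150

0: u=0.6111 w=-3.0187
1: u=16.4953 w=4.6030
2: u=-3.3578 w=-1.5150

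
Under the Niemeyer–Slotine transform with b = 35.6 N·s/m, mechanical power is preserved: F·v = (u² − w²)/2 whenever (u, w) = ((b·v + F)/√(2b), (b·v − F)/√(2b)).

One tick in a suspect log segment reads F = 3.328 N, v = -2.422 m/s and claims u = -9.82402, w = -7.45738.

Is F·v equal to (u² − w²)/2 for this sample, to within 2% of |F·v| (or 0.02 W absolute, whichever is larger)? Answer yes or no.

F·v = 3.328×(-2.422) = -8.0604 W.
(u² − w²)/2 = (96.5114 − 55.6125)/2 = 20.4494 W.
|Δ| = 28.5098;  2% of max(1, |F·v|) = 0.1612.

no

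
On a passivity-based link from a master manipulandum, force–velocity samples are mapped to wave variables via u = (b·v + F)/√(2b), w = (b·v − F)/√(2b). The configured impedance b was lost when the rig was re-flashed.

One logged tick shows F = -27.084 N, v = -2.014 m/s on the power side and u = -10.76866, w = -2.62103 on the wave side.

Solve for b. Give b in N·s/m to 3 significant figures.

b = 22.1 N·s/m

u + w = -13.38969;  u + w = √(2b)·v, so √(2b) = -13.38969/(-2.014) = 6.64831.
b = (√(2b))²/2 = 44.19998/2 = 22.09999.
(Check via u − w = 2F/√(2b): u − w = -8.14763, 2F/√(2b) = -8.14764.)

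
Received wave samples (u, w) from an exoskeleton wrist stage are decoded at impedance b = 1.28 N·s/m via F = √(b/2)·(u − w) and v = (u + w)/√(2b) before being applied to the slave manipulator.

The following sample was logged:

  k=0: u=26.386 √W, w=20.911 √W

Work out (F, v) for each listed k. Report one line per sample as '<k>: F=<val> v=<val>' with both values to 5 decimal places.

k=0: u−w=5.47500, u+w=47.29700; √(b/2)=0.80000, √(2b)=1.60000; F=0.80000×5.475=4.38000, v=47.29700/1.60000=29.56062

0: F=4.38000 v=29.56062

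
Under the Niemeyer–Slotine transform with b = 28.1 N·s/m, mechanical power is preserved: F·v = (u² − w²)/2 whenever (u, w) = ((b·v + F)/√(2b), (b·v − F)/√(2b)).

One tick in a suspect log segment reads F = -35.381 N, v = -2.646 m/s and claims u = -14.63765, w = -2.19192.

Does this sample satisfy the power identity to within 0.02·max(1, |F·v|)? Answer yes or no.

no

F·v = (-35.381)×(-2.646) = 93.61813 W.
(u² − w²)/2 = (214.26080 − 4.80451)/2 = 104.72814 W.
|Δ| = 11.11002;  2% of max(1, |F·v|) = 1.87236.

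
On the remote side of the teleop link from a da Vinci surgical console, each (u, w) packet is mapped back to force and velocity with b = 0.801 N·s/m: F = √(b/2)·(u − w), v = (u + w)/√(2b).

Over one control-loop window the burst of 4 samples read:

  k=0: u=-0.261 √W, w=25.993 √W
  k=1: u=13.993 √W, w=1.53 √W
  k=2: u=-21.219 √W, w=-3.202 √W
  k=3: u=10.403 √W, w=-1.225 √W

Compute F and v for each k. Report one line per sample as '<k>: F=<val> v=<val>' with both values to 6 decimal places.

k=0: u−w=-26.254000, u+w=25.732000; √(b/2)=0.632851, √(2b)=1.265701; F=0.632851×(-26.254)=-16.614862, v=25.732000/1.265701=20.330230
k=1: u−w=12.463000, u+w=15.523000; √(b/2)=0.632851, √(2b)=1.265701; F=0.632851×12.463=7.887218, v=15.523000/1.265701=12.264346
k=2: u−w=-18.017000, u+w=-24.421000; √(b/2)=0.632851, √(2b)=1.265701; F=0.632851×(-18.017)=-11.402071, v=-24.421000/1.265701=-19.294440
k=3: u−w=11.628000, u+w=9.178000; √(b/2)=0.632851, √(2b)=1.265701; F=0.632851×11.628=7.358788, v=9.178000/1.265701=7.251315

0: F=-16.614862 v=20.330230
1: F=7.887218 v=12.264346
2: F=-11.402071 v=-19.294440
3: F=7.358788 v=7.251315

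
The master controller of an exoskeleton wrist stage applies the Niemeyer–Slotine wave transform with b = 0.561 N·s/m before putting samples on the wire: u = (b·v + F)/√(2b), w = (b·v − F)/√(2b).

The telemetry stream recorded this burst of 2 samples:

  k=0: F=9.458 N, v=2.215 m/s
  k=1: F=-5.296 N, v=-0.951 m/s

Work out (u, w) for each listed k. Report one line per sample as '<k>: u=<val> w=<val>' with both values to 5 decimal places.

0: u=10.10212 w=-7.75589
1: u=-5.50346 w=4.49612

k=0: b·v=0.561×2.215=1.24262; √(2b)=1.05925; u=(1.24262+9.458)/1.05925=10.10212, w=(1.24262−9.458)/1.05925=-7.75589
k=1: b·v=0.561×(-0.951)=-0.53351; √(2b)=1.05925; u=(-0.53351+(-5.296))/1.05925=-5.50346, w=(-0.53351−(-5.296))/1.05925=4.49612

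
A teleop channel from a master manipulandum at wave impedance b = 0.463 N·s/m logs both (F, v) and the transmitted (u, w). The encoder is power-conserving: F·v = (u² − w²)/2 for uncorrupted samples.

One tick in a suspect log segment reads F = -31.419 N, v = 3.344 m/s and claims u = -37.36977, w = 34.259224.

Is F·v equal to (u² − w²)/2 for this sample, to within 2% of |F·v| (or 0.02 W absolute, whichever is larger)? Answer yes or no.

no

F·v = (-31.419)×3.344 = -105.065136 W.
(u² − w²)/2 = (1396.499710 − 1173.694429)/2 = 111.402640 W.
|Δ| = 216.467776;  2% of max(1, |F·v|) = 2.101303.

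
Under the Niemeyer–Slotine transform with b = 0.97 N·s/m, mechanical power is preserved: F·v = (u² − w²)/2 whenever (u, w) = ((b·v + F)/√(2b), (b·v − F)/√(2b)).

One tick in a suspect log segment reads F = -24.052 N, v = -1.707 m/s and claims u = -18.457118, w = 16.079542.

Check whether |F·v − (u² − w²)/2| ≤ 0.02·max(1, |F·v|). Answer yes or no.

yes

F·v = (-24.052)×(-1.707) = 41.056764 W.
(u² − w²)/2 = (340.665205 − 258.551671)/2 = 41.056767 W.
|Δ| = 0.000003;  2% of max(1, |F·v|) = 0.821135.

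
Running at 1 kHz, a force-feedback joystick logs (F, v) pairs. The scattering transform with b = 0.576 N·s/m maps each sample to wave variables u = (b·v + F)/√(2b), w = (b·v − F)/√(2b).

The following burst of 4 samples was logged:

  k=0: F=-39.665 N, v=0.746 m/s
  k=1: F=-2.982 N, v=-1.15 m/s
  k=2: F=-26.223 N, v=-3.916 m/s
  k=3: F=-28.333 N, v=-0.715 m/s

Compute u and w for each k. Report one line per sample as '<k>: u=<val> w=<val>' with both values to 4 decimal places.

0: u=-36.5553 w=37.3560
1: u=-3.3955 w=2.1612
2: u=-26.5334 w=22.3303
3: u=-26.7814 w=26.0140

k=0: b·v=0.576×0.746=0.4297; √(2b)=1.0733; u=(0.4297+(-39.665))/1.0733=-36.5553, w=(0.4297−(-39.665))/1.0733=37.3560
k=1: b·v=0.576×(-1.15)=-0.6624; √(2b)=1.0733; u=(-0.6624+(-2.982))/1.0733=-3.3955, w=(-0.6624−(-2.982))/1.0733=2.1612
k=2: b·v=0.576×(-3.916)=-2.2556; √(2b)=1.0733; u=(-2.2556+(-26.223))/1.0733=-26.5334, w=(-2.2556−(-26.223))/1.0733=22.3303
k=3: b·v=0.576×(-0.715)=-0.4118; √(2b)=1.0733; u=(-0.4118+(-28.333))/1.0733=-26.7814, w=(-0.4118−(-28.333))/1.0733=26.0140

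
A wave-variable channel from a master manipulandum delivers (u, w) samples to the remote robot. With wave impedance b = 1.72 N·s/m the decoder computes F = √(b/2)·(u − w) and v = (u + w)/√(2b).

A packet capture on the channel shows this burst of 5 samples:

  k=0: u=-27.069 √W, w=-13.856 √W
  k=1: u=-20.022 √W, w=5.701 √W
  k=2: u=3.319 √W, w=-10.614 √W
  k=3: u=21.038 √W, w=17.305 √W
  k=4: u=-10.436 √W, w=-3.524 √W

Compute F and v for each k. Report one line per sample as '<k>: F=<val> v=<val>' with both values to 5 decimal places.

k=0: u−w=-13.21300, u+w=-40.92500; √(b/2)=0.92736, √(2b)=1.85472; F=0.92736×(-13.213)=-12.25323, v=-40.92500/1.85472=-22.06528
k=1: u−w=-25.72300, u+w=-14.32100; √(b/2)=0.92736, √(2b)=1.85472; F=0.92736×(-25.723)=-23.85453, v=-14.32100/1.85472=-7.72137
k=2: u−w=13.93300, u+w=-7.29500; √(b/2)=0.92736, √(2b)=1.85472; F=0.92736×13.933=12.92093, v=-7.29500/1.85472=-3.93320
k=3: u−w=3.73300, u+w=38.34300; √(b/2)=0.92736, √(2b)=1.85472; F=0.92736×3.733=3.46184, v=38.34300/1.85472=20.67316
k=4: u−w=-6.91200, u+w=-13.96000; √(b/2)=0.92736, √(2b)=1.85472; F=0.92736×(-6.912)=-6.40993, v=-13.96000/1.85472=-7.52673

0: F=-12.25323 v=-22.06528
1: F=-23.85453 v=-7.72137
2: F=12.92093 v=-3.93320
3: F=3.46184 v=20.67316
4: F=-6.40993 v=-7.52673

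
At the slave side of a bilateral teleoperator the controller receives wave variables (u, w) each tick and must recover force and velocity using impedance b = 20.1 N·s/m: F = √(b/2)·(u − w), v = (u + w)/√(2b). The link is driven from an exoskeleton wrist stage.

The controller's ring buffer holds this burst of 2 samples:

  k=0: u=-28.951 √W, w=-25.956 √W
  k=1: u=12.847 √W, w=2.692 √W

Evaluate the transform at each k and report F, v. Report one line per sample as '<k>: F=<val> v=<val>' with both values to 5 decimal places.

k=0: u−w=-2.99500, u+w=-54.90700; √(b/2)=3.17017, √(2b)=6.34035; F=3.17017×(-2.995)=-9.49467, v=-54.90700/6.34035=-8.65994
k=1: u−w=10.15500, u+w=15.53900; √(b/2)=3.17017, √(2b)=6.34035; F=3.17017×10.155=32.19311, v=15.53900/6.34035=2.45081

0: F=-9.49467 v=-8.65994
1: F=32.19311 v=2.45081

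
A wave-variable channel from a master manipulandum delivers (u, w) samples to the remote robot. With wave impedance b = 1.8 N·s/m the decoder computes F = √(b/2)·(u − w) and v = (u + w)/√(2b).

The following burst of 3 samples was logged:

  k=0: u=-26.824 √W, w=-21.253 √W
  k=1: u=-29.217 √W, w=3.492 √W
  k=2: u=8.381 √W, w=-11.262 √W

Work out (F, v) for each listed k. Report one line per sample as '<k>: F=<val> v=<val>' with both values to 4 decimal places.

k=0: u−w=-5.5710, u+w=-48.0770; √(b/2)=0.9487, √(2b)=1.8974; F=0.9487×(-5.571)=-5.2851, v=-48.0770/1.8974=-25.3388
k=1: u−w=-32.7090, u+w=-25.7250; √(b/2)=0.9487, √(2b)=1.8974; F=0.9487×(-32.709)=-31.0305, v=-25.7250/1.8974=-13.5583
k=2: u−w=19.6430, u+w=-2.8810; √(b/2)=0.9487, √(2b)=1.8974; F=0.9487×19.643=18.6350, v=-2.8810/1.8974=-1.5184

0: F=-5.2851 v=-25.3388
1: F=-31.0305 v=-13.5583
2: F=18.6350 v=-1.5184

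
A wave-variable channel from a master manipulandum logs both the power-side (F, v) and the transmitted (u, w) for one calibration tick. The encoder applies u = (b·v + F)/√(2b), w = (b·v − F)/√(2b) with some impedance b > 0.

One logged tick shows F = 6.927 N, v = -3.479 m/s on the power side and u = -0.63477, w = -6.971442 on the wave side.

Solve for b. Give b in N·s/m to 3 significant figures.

b = 2.39 N·s/m

u + w = -7.606212;  u + w = √(2b)·v, so √(2b) = -7.606212/(-3.479) = 2.186321.
b = (√(2b))²/2 = 4.780001/2 = 2.390001.
(Check via u − w = 2F/√(2b): u − w = 6.336672, 2F/√(2b) = 6.336671.)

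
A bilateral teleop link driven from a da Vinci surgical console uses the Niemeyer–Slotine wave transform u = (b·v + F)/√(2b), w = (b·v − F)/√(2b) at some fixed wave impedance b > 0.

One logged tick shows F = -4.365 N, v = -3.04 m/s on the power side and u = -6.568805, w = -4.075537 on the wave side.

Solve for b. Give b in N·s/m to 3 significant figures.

u + w = -10.644342;  u + w = √(2b)·v, so √(2b) = -10.644342/(-3.04) = 3.501428.
b = (√(2b))²/2 = 12.260000/2 = 6.130000.
(Check via u − w = 2F/√(2b): u − w = -2.493268, 2F/√(2b) = -2.493268.)

b = 6.13 N·s/m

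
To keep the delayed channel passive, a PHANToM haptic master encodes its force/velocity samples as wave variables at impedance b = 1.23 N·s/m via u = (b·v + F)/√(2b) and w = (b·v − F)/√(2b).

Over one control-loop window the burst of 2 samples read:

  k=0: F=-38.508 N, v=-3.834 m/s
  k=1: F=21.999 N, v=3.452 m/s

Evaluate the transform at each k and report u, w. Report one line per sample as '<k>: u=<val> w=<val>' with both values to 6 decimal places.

k=0: b·v=1.23×(-3.834)=-4.715820; √(2b)=1.568439; u=(-4.715820+(-38.508))/1.568439=-27.558501, w=(-4.715820−(-38.508))/1.568439=21.545107
k=1: b·v=1.23×3.452=4.245960; √(2b)=1.568439; u=(4.245960+21.999)/1.568439=16.733175, w=(4.245960−21.999)/1.568439=-11.318925

0: u=-27.558501 w=21.545107
1: u=16.733175 w=-11.318925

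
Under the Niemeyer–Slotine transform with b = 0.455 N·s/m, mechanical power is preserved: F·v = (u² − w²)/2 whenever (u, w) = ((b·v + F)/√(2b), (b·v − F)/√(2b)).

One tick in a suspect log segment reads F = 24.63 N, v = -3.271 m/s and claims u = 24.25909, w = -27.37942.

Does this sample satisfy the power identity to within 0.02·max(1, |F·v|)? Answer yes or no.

F·v = 24.63×(-3.271) = -80.5647 W.
(u² − w²)/2 = (588.5034 − 749.6326)/2 = -80.5646 W.
|Δ| = 0.0001;  2% of max(1, |F·v|) = 1.6113.

yes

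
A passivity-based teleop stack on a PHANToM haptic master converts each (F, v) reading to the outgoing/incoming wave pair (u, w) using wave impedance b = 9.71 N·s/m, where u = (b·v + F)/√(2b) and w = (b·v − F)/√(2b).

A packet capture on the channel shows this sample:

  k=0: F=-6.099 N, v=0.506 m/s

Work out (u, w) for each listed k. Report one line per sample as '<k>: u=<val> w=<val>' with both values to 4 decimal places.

0: u=-0.2691 w=2.4989

k=0: b·v=9.71×0.506=4.9133; √(2b)=4.4068; u=(4.9133+(-6.099))/4.4068=-0.2691, w=(4.9133−(-6.099))/4.4068=2.4989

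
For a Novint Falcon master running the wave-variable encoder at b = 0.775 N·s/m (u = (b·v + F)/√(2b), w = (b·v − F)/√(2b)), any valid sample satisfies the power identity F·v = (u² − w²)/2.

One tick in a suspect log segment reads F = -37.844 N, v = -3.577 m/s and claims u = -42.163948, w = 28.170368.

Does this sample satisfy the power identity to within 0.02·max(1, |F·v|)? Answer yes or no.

F·v = (-37.844)×(-3.577) = 135.367988 W.
(u² − w²)/2 = (1777.798511 − 793.569633)/2 = 492.114439 W.
|Δ| = 356.746451;  2% of max(1, |F·v|) = 2.707360.

no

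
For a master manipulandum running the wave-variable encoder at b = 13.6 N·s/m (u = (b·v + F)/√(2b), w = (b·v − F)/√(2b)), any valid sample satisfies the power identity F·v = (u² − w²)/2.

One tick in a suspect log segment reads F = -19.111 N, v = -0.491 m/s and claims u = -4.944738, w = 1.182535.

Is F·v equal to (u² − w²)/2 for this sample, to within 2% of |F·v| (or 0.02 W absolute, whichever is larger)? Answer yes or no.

no

F·v = (-19.111)×(-0.491) = 9.383501 W.
(u² − w²)/2 = (24.450434 − 1.398389)/2 = 11.526022 W.
|Δ| = 2.142521;  2% of max(1, |F·v|) = 0.187670.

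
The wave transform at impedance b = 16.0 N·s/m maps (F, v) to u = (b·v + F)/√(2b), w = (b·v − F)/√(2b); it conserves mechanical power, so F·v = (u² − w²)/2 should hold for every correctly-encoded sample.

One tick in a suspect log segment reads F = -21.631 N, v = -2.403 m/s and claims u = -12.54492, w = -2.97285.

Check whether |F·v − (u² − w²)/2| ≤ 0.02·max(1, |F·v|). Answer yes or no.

no

F·v = (-21.631)×(-2.403) = 51.9793 W.
(u² − w²)/2 = (157.3750 − 8.8378)/2 = 74.2686 W.
|Δ| = 22.2893;  2% of max(1, |F·v|) = 1.0396.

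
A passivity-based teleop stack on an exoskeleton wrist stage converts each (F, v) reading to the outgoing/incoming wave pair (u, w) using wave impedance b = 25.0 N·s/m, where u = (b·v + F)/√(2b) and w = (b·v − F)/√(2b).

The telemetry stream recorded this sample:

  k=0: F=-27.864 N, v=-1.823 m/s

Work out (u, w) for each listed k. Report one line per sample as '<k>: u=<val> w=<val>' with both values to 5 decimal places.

0: u=-10.38584 w=-2.50471

k=0: b·v=25.0×(-1.823)=-45.57500; √(2b)=7.07107; u=(-45.57500+(-27.864))/7.07107=-10.38584, w=(-45.57500−(-27.864))/7.07107=-2.50471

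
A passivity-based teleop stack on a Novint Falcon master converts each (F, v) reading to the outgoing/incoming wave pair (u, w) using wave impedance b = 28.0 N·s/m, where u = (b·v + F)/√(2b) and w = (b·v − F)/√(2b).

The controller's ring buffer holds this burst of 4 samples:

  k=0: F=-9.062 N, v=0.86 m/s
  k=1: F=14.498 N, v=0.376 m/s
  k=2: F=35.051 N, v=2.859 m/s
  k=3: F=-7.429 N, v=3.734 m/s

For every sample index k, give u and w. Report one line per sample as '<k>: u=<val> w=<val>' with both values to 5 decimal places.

k=0: b·v=28.0×0.86=24.08000; √(2b)=7.48331; u=(24.08000+(-9.062))/7.48331=2.00686, w=(24.08000−(-9.062))/7.48331=4.42879
k=1: b·v=28.0×0.376=10.52800; √(2b)=7.48331; u=(10.52800+14.498)/7.48331=3.34424, w=(10.52800−14.498)/7.48331=-0.53051
k=2: b·v=28.0×2.859=80.05200; √(2b)=7.48331; u=(80.05200+35.051)/7.48331=15.38129, w=(80.05200−35.051)/7.48331=6.01351
k=3: b·v=28.0×3.734=104.55200; √(2b)=7.48331; u=(104.55200+(-7.429))/7.48331=12.97861, w=(104.55200−(-7.429))/7.48331=14.96409

0: u=2.00686 w=4.42879
1: u=3.34424 w=-0.53051
2: u=15.38129 w=6.01351
3: u=12.97861 w=14.96409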